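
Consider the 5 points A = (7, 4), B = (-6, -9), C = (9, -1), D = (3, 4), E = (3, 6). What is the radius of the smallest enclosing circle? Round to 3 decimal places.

9.192

A smallest enclosing disk is always determined by at most three of the input points on its boundary.
The farthest pair is A–B with squared distance 338. The circle on this segment as diameter has centre (0.5, -2.5) and r² = 338/4 = 84.5.
Check C: distance² to centre = 74.5 ≤ 84.5, so it lies inside.
All remaining points lie in this disk, and no smaller disk contains both endpoints, so this is the minimum enclosing circle.
r = √(84.5) ≈ 9.192.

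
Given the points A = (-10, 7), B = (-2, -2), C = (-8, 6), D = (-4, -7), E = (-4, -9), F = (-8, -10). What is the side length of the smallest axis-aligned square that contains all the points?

The bounding box has width 8 and height 17.
An axis-aligned square enclosing the set must have side ≥ max(width, height).
So the minimum side is max(8, 17) = 17.

17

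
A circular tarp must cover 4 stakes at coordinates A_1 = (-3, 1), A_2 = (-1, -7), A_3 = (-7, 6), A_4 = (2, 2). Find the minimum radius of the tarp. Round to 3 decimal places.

7.159

By Welzl's lemma the MEC is supported by two points (diametrically opposite) or three points (on a circumcircle).
The farthest pair is A_2–A_3 with squared distance 205. The circle on this segment as diameter has centre (-4, -0.5) and r² = 205/4 = 51.25.
Check A_1: distance² to centre = 3.25 ≤ 51.25, so it lies inside.
All remaining points lie in this disk, and no smaller disk contains both endpoints, so this is the minimum enclosing circle.
r = √(51.25) ≈ 7.159.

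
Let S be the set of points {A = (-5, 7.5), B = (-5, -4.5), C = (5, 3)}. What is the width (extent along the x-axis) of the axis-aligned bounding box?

10

max x = 5, min x = -5, so width = 10.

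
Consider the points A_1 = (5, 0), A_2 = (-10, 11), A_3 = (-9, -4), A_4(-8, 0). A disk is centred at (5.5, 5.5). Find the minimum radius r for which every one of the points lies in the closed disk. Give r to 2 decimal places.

17.33

The required radius is the distance from (5.5, 5.5) to the farthest point.
Squared distances: 30.5, 270.5, 300.5, 212.5.
Maximum is 300.5, attained at A_3.
r = √(300.5) ≈ 17.33.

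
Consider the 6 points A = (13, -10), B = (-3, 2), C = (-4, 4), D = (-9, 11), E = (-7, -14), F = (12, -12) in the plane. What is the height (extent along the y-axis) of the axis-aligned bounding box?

25

max y = 11, min y = -14, so height = 25.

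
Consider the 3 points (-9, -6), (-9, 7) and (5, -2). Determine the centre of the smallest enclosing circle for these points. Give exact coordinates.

Call the three points A, B, C in the order given.
Side lengths²: AB² = 169, AC² = 212, BC² = 277.
Since BC² = 277 < 212 + 169 = 381, the triangle is acute, so the smallest enclosing circle is the circumcircle.
Circumcentre = (-23/7, 0.5), r² = 14681/196.
Centre = (-23/7, 0.5).

(-23/7, 0.5)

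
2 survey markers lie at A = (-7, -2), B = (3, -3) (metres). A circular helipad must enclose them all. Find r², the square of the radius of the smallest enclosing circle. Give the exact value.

The smallest circle enclosing two points has them as diameter endpoints.
Centre = midpoint = (-2, -2.5); r² = |AB|²/4 = 101/4 = 25.25.

25.25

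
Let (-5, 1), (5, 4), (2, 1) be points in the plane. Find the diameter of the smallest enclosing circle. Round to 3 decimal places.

10.440

Call the three points A, B, C in the order given.
Side lengths²: AB² = 109, AC² = 49, BC² = 18.
Since AB² = 109 ≥ 49 + 18 = 67, the angle opposite AB is not acute, so the smallest enclosing circle has AB as diameter.
Centre = midpoint of AB = (0, 2.5), r² = 109/4 = 27.25.
Diameter = 2r = 2√(27.25) ≈ 10.440.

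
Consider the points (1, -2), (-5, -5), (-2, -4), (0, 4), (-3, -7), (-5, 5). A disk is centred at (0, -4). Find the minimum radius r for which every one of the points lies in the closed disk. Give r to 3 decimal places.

10.296

The required radius is the distance from (0, -4) to the farthest point.
Squared distances: 5, 26, 4, 64, 18, 106.
Maximum is 106, attained at (-5, 5).
r = √106 ≈ 10.296.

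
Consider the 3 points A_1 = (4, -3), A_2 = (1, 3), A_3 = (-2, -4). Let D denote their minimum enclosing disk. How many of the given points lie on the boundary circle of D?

Side lengths²: A_1A_2² = 45, A_1A_3² = 37, A_2A_3² = 58.
Since A_2A_3² = 58 < 45 + 37 = 82, the triangle is acute, so the smallest enclosing circle is the circumcircle.
Circumcentre = (15/26, -25/26), r² = 5365/338.
The points at distance exactly r from the centre are A_1, A_2, A_3 — 3 points.

3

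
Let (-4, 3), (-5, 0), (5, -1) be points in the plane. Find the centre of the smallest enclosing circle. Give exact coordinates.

Call the three points A, B, C in the order given.
Side lengths²: AB² = 10, AC² = 97, BC² = 101.
Since BC² = 101 < 97 + 10 = 107, the triangle is acute, so the smallest enclosing circle is the circumcircle.
Circumcentre = (3/62, -1/62), r² = 48985/1922.
Centre = (3/62, -1/62).

(3/62, -1/62)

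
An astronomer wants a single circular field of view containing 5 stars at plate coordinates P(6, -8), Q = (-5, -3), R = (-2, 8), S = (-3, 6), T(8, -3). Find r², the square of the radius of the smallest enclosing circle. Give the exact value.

The minimum enclosing circle of a finite set is fixed by two of the points (as a diameter) or three (as a circumcircle).
The farthest pair is P–R with squared distance 320. The circle on this segment as diameter has centre (2, 0) and r² = 320/4 = 80.
Check Q: distance² to centre = 58 ≤ 80, so it lies inside.
All remaining points lie in this disk, and no smaller disk contains both endpoints, so this is the minimum enclosing circle.

80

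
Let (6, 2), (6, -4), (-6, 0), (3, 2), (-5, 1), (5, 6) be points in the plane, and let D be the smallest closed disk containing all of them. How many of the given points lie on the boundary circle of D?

3

By Welzl's lemma the MEC is supported by two points (diametrically opposite) or three points (on a circumcircle).
The minimum enclosing circle is determined by three boundary points: (6, -4), (-6, 0), (5, 6).
Their circumcentre is (49/58, 31/58) with r² = 79285/1682.
The farthest remaining point (-5, 1) is at distance² 57825/1682 ≤ 79285/1682.
The points at distance exactly r from the centre are (6, -4), (-6, 0), (5, 6) — 3 points.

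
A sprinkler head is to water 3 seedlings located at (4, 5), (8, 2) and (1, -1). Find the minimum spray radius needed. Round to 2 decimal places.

3.87

Call the three points A, B, C in the order given.
Side lengths²: AB² = 25, AC² = 45, BC² = 58.
Since BC² = 58 < 45 + 25 = 70, the triangle is acute, so the smallest enclosing circle is the circumcircle.
Circumcentre = (93/22, 25/22), r² = 3625/242.
r = √(3625/242) ≈ 3.87.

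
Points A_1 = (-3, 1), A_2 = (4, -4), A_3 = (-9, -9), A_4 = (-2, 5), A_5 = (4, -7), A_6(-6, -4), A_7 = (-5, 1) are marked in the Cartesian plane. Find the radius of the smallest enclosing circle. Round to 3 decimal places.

The minimum enclosing circle of a finite set is fixed by two of the points (as a diameter) or three (as a circumcircle).
The minimum enclosing circle is determined by three boundary points: A_3, A_4, A_5.
Their circumcentre is (-3.25, -3.125) with r² = 67.578125.
The farthest remaining point A_2 is at distance² 53.328125 ≤ 67.578125.
r = √(67.578125) ≈ 8.221.

8.221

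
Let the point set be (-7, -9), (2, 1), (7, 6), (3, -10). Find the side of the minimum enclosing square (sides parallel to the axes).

16

The bounding box has width 14 and height 16.
An axis-aligned square enclosing the set must have side ≥ max(width, height).
So the minimum side is max(14, 16) = 16.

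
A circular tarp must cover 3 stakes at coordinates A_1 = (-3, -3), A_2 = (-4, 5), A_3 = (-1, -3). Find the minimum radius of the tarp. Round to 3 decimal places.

4.272

Side lengths²: A_1A_2² = 65, A_1A_3² = 4, A_2A_3² = 73.
Since A_2A_3² = 73 ≥ 65 + 4 = 69, the angle opposite A_2A_3 is not acute, so the smallest enclosing circle has A_2A_3 as diameter.
Centre = midpoint of A_2A_3 = (-2.5, 1), r² = 73/4 = 18.25.
r = √(18.25) ≈ 4.272.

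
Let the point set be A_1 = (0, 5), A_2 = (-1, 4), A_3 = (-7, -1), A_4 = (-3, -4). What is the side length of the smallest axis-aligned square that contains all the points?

9

The bounding box has width 7 and height 9.
An axis-aligned square enclosing the set must have side ≥ max(width, height).
So the minimum side is max(7, 9) = 9.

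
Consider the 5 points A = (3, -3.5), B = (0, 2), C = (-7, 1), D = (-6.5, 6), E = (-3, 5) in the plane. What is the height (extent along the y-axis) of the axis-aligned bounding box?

9.5

max y = 6, min y = -3.5, so height = 9.5.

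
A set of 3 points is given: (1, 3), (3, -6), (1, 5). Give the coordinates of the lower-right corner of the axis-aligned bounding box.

x-range [1, 3], y-range [-6, 5].
The lower-right corner is (3, -6).

(3, -6)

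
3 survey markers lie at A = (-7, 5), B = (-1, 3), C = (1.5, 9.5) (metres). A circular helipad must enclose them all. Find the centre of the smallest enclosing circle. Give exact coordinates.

Side lengths²: AB² = 40, AC² = 92.5, BC² = 48.5.
Since AC² = 92.5 ≥ 48.5 + 40 = 88.5, the angle opposite AC is not acute, so the smallest enclosing circle has AC as diameter.
Centre = midpoint of AC = (-2.75, 7.25), r² = 92.5/4 = 23.125.
Centre = (-2.75, 7.25).

(-2.75, 7.25)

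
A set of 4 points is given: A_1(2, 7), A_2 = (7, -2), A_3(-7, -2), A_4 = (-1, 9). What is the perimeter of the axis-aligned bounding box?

50

Width = max x − min x = 7 − (-7) = 14.
Height = max y − min y = 9 − (-2) = 11.
Perimeter = 2(14 + 11) = 50.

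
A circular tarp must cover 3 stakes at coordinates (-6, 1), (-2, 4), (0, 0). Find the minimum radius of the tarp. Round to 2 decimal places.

Call the three points A, B, C in the order given.
Side lengths²: AB² = 25, AC² = 37, BC² = 20.
Since AC² = 37 < 25 + 20 = 45, the triangle is acute, so the smallest enclosing circle is the circumcircle.
Circumcentre = (-32/11, 23/22), r² = 4625/484.
r = √(4625/484) ≈ 3.09.

3.09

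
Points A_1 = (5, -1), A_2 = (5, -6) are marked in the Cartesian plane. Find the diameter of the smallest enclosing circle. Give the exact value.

The smallest circle enclosing two points has them as diameter endpoints.
Centre = midpoint = (5, -3.5); r² = |A_1A_2|²/4 = 25/4 = 6.25.
Diameter = 2r = 2√(6.25) = 5.

5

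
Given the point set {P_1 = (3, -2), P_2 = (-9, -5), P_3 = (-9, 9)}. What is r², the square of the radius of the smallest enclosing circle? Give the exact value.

70.390625

Side lengths²: P_1P_2² = 153, P_1P_3² = 265, P_2P_3² = 196.
Since P_1P_3² = 265 < 196 + 153 = 349, the triangle is acute, so the smallest enclosing circle is the circumcircle.
Circumcentre = (-4.375, 2), r² = 70.390625.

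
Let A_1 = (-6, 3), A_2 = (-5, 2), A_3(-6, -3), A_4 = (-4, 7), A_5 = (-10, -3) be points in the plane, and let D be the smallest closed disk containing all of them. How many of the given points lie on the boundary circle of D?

A smallest enclosing disk is always determined by at most three of the input points on its boundary.
The farthest pair is A_4–A_5 with squared distance 136. The circle on this segment as diameter has centre (-7, 2) and r² = 136/4 = 34.
Check A_1: distance² to centre = 2 ≤ 34, so it lies inside.
All remaining points lie in this disk, and no smaller disk contains both endpoints, so this is the minimum enclosing circle.
The points at distance exactly r from the centre are A_4, A_5 — 2 points.

2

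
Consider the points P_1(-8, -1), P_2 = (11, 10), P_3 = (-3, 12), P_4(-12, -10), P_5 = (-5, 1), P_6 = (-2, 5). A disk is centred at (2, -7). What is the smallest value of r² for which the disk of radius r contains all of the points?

The required radius is the distance from (2, -7) to the farthest point.
Squared distances: 136, 370, 386, 205, 113, 160.
Maximum is 386, attained at P_3.

386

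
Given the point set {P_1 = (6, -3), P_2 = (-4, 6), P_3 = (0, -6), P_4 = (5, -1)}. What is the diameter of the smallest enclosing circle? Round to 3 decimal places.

13.590

The minimum enclosing circle is determined by three boundary points: P_1, P_2, P_3.
Their circumcentre is (5/14, 11/14) with r² = 4525/98.
The farthest remaining point P_4 is at distance² 2425/98 ≤ 4525/98.
Diameter = 2r = 2√(4525/98) ≈ 13.590.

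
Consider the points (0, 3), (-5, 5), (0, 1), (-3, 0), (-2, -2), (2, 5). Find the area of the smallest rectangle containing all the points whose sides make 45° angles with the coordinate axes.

55

In coordinates u = x + y, v = x − y the rectangle is axis-aligned; the map (x,y)→(u,v) scales areas by 2.
u-values: 3, 0, 1, -3, -4, 7; range = 7 − (-4) = 11.
v-values: -3, -10, -1, -3, 0, -3; range = 0 − (-10) = 10.
Area = (11 × 10) / 2 = 55.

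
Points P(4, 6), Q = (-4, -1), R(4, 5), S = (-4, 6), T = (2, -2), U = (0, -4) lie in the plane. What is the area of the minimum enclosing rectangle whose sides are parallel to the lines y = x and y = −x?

105

In coordinates u = x + y, v = x − y the rectangle is axis-aligned; the map (x,y)→(u,v) scales areas by 2.
u-values: 10, -5, 9, 2, 0, -4; range = 10 − (-5) = 15.
v-values: -2, -3, -1, -10, 4, 4; range = 4 − (-10) = 14.
Area = (15 × 14) / 2 = 105.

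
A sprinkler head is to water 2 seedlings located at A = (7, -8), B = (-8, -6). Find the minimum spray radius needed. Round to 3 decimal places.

The smallest circle enclosing two points has them as diameter endpoints.
Centre = midpoint = (-0.5, -7); r² = |AB|²/4 = 229/4 = 57.25.
r = √(57.25) ≈ 7.566.

7.566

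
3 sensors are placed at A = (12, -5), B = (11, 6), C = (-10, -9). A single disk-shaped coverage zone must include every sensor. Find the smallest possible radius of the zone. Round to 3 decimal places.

12.903

Side lengths²: AB² = 122, AC² = 500, BC² = 666.
Since BC² = 666 ≥ 500 + 122 = 622, the angle opposite BC is not acute, so the smallest enclosing circle has BC as diameter.
Centre = midpoint of BC = (0.5, -1.5), r² = 666/4 = 166.5.
r = √(166.5) ≈ 12.903.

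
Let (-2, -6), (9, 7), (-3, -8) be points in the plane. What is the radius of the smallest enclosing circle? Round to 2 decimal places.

9.60

Call the three points A, B, C in the order given.
Side lengths²: AB² = 290, AC² = 5, BC² = 369.
Since BC² = 369 ≥ 290 + 5 = 295, the angle opposite BC is not acute, so the smallest enclosing circle has BC as diameter.
Centre = midpoint of BC = (3, -0.5), r² = 369/4 = 92.25.
r = √(92.25) ≈ 9.60.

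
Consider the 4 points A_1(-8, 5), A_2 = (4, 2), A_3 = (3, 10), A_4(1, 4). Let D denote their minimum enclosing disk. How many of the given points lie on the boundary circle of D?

3

By Welzl's lemma the MEC is supported by two points (diametrically opposite) or three points (on a circumcircle).
The minimum enclosing circle is determined by three boundary points: A_1, A_2, A_3.
Their circumcentre is (-95/62, 333/62) with r² = 80665/1922.
The farthest remaining point A_4 is at distance² 15937/1922 ≤ 80665/1922.
The points at distance exactly r from the centre are A_1, A_2, A_3 — 3 points.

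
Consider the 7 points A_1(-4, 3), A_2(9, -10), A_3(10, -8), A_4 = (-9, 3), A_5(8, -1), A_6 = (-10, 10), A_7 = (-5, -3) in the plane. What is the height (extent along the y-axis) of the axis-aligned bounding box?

max y = 10, min y = -10, so height = 20.

20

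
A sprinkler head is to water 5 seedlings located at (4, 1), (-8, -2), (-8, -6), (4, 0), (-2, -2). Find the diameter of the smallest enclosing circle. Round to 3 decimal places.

13.892

The farthest pair is (4, 1)–(-8, -6) with squared distance 193. The circle on this segment as diameter has centre (-2, -2.5) and r² = 193/4 = 48.25.
Check (-8, -2): distance² to centre = 36.25 ≤ 48.25, so it lies inside.
All remaining points lie in this disk, and no smaller disk contains both endpoints, so this is the minimum enclosing circle.
Diameter = 2r = 2√(48.25) ≈ 13.892.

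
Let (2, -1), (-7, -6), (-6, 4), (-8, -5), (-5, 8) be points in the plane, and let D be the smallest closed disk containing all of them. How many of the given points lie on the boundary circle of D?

The minimum enclosing circle of a finite set is fixed by two of the points (as a diameter) or three (as a circumcircle).
The minimum enclosing circle is determined by three boundary points: (2, -1), (-7, -6), (-5, 8).
Their circumcentre is (-285/58, 49/58) with r² = 86125/1682.
The farthest remaining point (-8, -5) is at distance² 73481/1682 ≤ 86125/1682.
The points at distance exactly r from the centre are (2, -1), (-7, -6), (-5, 8) — 3 points.

3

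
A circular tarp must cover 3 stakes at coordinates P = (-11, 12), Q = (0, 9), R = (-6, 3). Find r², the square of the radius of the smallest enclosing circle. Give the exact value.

3445/98

Side lengths²: PQ² = 130, PR² = 106, QR² = 72.
Since PQ² = 130 < 106 + 72 = 178, the triangle is acute, so the smallest enclosing circle is the circumcircle.
Circumcentre = (-83/14, 125/14), r² = 3445/98.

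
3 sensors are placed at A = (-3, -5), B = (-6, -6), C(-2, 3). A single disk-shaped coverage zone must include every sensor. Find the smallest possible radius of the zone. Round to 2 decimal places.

Side lengths²: AB² = 10, AC² = 65, BC² = 97.
Since BC² = 97 ≥ 65 + 10 = 75, the angle opposite BC is not acute, so the smallest enclosing circle has BC as diameter.
Centre = midpoint of BC = (-4, -1.5), r² = 97/4 = 24.25.
r = √(24.25) ≈ 4.92.

4.92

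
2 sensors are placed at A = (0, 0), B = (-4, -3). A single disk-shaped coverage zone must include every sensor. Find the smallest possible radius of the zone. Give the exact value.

The smallest circle enclosing two points has them as diameter endpoints.
Centre = midpoint = (-2, -1.5); r² = |AB|²/4 = 25/4 = 6.25.
r = √(6.25) = 2.5.

2.5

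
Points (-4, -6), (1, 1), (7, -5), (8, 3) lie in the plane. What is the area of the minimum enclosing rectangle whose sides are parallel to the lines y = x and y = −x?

In coordinates u = x + y, v = x − y the rectangle is axis-aligned; the map (x,y)→(u,v) scales areas by 2.
u-values: -10, 2, 2, 11; range = 11 − (-10) = 21.
v-values: 2, 0, 12, 5; range = 12 − 0 = 12.
Area = (21 × 12) / 2 = 126.

126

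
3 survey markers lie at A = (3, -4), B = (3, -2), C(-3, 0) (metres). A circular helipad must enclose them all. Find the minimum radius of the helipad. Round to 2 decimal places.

Side lengths²: AB² = 4, AC² = 52, BC² = 40.
Since AC² = 52 ≥ 40 + 4 = 44, the angle opposite AC is not acute, so the smallest enclosing circle has AC as diameter.
Centre = midpoint of AC = (0, -2), r² = 52/4 = 13.
r = √13 ≈ 3.61.

3.61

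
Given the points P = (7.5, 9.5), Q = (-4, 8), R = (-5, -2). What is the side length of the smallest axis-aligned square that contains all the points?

12.5

The bounding box has width 12.5 and height 11.5.
An axis-aligned square enclosing the set must have side ≥ max(width, height).
So the minimum side is max(12.5, 11.5) = 12.5.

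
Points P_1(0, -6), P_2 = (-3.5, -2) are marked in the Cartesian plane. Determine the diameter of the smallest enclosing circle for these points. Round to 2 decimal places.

The smallest circle enclosing two points has them as diameter endpoints.
Centre = midpoint = (-1.75, -4); r² = |P_1P_2|²/4 = 28.25/4 = 7.0625.
Diameter = 2r = 2√(7.0625) ≈ 5.32.

5.32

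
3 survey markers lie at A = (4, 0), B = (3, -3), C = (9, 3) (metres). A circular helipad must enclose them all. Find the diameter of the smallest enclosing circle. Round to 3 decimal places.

Side lengths²: AB² = 10, AC² = 34, BC² = 72.
Since BC² = 72 ≥ 34 + 10 = 44, the angle opposite BC is not acute, so the smallest enclosing circle has BC as diameter.
Centre = midpoint of BC = (6, 0), r² = 72/4 = 18.
Diameter = 2r = 2√18 ≈ 8.485.

8.485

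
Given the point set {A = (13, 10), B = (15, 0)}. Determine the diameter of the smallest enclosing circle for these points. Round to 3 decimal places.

10.198

The smallest circle enclosing two points has them as diameter endpoints.
Centre = midpoint = (14, 5); r² = |AB|²/4 = 104/4 = 26.
Diameter = 2r = 2√26 ≈ 10.198.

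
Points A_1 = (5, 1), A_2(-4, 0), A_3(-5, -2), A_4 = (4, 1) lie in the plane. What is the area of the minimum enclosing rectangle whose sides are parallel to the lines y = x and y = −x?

In coordinates u = x + y, v = x − y the rectangle is axis-aligned; the map (x,y)→(u,v) scales areas by 2.
u-values: 6, -4, -7, 5; range = 6 − (-7) = 13.
v-values: 4, -4, -3, 3; range = 4 − (-4) = 8.
Area = (13 × 8) / 2 = 52.

52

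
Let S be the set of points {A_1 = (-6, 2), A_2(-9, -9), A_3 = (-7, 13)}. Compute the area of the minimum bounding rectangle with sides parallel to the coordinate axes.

x ranges over [-9, -6], width 3.
y ranges over [-9, 13], height 22.
Area = 3 × 22 = 66.

66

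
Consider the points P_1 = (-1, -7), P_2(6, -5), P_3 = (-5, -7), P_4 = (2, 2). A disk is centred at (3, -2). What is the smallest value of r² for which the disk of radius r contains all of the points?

The required radius is the distance from (3, -2) to the farthest point.
Squared distances: 41, 18, 89, 17.
Maximum is 89, attained at P_3.

89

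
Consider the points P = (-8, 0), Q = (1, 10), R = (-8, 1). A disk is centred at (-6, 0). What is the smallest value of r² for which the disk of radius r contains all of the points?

The required radius is the distance from (-6, 0) to the farthest point.
Squared distances: 4, 149, 5.
Maximum is 149, attained at Q.

149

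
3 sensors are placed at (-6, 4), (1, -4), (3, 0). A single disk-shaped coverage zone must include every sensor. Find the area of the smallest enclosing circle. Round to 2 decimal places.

Call the three points A, B, C in the order given.
Side lengths²: AB² = 113, AC² = 97, BC² = 20.
Since AB² = 113 < 97 + 20 = 117, the triangle is acute, so the smallest enclosing circle is the circumcircle.
Circumcentre = (-51/22, 7/44), r² = 54805/1936.
Area = π·r² = π·54805/1936 ≈ 88.93.

88.93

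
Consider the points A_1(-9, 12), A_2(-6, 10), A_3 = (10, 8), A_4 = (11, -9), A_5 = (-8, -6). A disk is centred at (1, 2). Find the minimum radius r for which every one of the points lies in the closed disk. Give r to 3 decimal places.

The required radius is the distance from (1, 2) to the farthest point.
Squared distances: 200, 113, 117, 221, 145.
Maximum is 221, attained at A_4.
r = √221 ≈ 14.866.

14.866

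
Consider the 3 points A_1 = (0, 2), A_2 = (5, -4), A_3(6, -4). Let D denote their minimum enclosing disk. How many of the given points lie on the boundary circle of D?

Side lengths²: A_1A_2² = 61, A_1A_3² = 72, A_2A_3² = 1.
Since A_1A_3² = 72 ≥ 61 + 1 = 62, the angle opposite A_1A_3 is not acute, so the smallest enclosing circle has A_1A_3 as diameter.
Centre = midpoint of A_1A_3 = (3, -1), r² = 72/4 = 18.
The points at distance exactly r from the centre are A_1, A_3 — 2 points.

2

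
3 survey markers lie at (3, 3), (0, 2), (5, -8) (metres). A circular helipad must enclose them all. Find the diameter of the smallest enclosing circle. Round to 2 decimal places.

11.29

Call the three points A, B, C in the order given.
Side lengths²: AB² = 10, AC² = 125, BC² = 125.
Since BC² = 125 < 125 + 10 = 135, the triangle is acute, so the smallest enclosing circle is the circumcircle.
Circumcentre = (45/14, -37/14), r² = 3125/98.
Diameter = 2r = 2√(3125/98) ≈ 11.29.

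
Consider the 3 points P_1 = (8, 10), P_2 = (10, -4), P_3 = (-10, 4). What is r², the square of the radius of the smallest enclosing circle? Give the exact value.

14500/121

Side lengths²: P_1P_2² = 200, P_1P_3² = 360, P_2P_3² = 464.
Since P_2P_3² = 464 < 360 + 200 = 560, the triangle is acute, so the smallest enclosing circle is the circumcircle.
Circumcentre = (8/11, 20/11), r² = 14500/121.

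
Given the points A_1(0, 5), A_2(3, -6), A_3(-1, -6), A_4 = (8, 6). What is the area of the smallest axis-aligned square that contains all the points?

144

The bounding box has width 9 and height 12.
An axis-aligned square enclosing the set must have side ≥ max(width, height).
So the minimum side is max(9, 12) = 12.
Area = 12² = 144.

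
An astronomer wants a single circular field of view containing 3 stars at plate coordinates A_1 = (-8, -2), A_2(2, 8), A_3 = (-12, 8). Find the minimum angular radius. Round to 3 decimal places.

7.616

Side lengths²: A_1A_2² = 200, A_1A_3² = 116, A_2A_3² = 196.
Since A_1A_2² = 200 < 196 + 116 = 312, the triangle is acute, so the smallest enclosing circle is the circumcircle.
Circumcentre = (-5, 5), r² = 58.
r = √58 ≈ 7.616.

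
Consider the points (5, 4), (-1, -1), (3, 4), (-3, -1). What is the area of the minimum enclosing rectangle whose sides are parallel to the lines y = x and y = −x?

19.5

In coordinates u = x + y, v = x − y the rectangle is axis-aligned; the map (x,y)→(u,v) scales areas by 2.
u-values: 9, -2, 7, -4; range = 9 − (-4) = 13.
v-values: 1, 0, -1, -2; range = 1 − (-2) = 3.
Area = (13 × 3) / 2 = 19.5.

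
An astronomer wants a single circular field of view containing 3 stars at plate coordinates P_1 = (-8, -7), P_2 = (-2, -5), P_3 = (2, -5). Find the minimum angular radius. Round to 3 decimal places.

Side lengths²: P_1P_2² = 40, P_1P_3² = 104, P_2P_3² = 16.
Since P_1P_3² = 104 ≥ 40 + 16 = 56, the angle opposite P_1P_3 is not acute, so the smallest enclosing circle has P_1P_3 as diameter.
Centre = midpoint of P_1P_3 = (-3, -6), r² = 104/4 = 26.
r = √26 ≈ 5.099.

5.099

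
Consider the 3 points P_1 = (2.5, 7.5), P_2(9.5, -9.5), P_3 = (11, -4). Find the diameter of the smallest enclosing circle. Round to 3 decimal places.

Side lengths²: P_1P_2² = 338, P_1P_3² = 204.5, P_2P_3² = 32.5.
Since P_1P_2² = 338 ≥ 204.5 + 32.5 = 237, the angle opposite P_1P_2 is not acute, so the smallest enclosing circle has P_1P_2 as diameter.
Centre = midpoint of P_1P_2 = (6, -1), r² = 338/4 = 84.5.
Diameter = 2r = 2√(84.5) ≈ 18.385.

18.385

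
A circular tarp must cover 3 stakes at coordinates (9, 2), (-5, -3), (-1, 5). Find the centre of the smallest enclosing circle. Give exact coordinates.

Call the three points A, B, C in the order given.
Side lengths²: AB² = 221, AC² = 109, BC² = 80.
Since AB² = 221 ≥ 109 + 80 = 189, the angle opposite AB is not acute, so the smallest enclosing circle has AB as diameter.
Centre = midpoint of AB = (2, -0.5), r² = 221/4 = 55.25.
Centre = (2, -0.5).

(2, -0.5)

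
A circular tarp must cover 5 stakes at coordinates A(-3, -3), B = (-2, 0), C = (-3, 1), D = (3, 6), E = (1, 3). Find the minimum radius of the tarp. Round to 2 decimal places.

A smallest enclosing disk is always determined by at most three of the input points on its boundary.
The farthest pair is A–D with squared distance 117. The circle on this segment as diameter has centre (0, 1.5) and r² = 117/4 = 29.25.
Check B: distance² to centre = 6.25 ≤ 29.25, so it lies inside.
All remaining points lie in this disk, and no smaller disk contains both endpoints, so this is the minimum enclosing circle.
r = √(29.25) ≈ 5.41.

5.41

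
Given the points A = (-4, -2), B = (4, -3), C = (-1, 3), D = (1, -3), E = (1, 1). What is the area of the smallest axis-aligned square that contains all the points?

The bounding box has width 8 and height 6.
An axis-aligned square enclosing the set must have side ≥ max(width, height).
So the minimum side is max(8, 6) = 8.
Area = 8² = 64.

64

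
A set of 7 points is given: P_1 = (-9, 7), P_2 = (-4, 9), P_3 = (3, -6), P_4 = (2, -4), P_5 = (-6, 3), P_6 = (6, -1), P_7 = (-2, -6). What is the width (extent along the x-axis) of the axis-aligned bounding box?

max x = 6, min x = -9, so width = 15.

15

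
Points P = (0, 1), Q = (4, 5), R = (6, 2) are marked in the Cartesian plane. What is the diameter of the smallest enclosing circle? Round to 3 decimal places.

Side lengths²: PQ² = 32, PR² = 37, QR² = 13.
Since PR² = 37 < 32 + 13 = 45, the triangle is acute, so the smallest enclosing circle is the circumcircle.
Circumcentre = (2.9, 2.1), r² = 9.62.
Diameter = 2r = 2√(9.62) ≈ 6.203.

6.203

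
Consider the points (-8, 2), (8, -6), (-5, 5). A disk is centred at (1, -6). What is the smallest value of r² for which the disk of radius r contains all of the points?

157

The required radius is the distance from (1, -6) to the farthest point.
Squared distances: 145, 49, 157.
Maximum is 157, attained at (-5, 5).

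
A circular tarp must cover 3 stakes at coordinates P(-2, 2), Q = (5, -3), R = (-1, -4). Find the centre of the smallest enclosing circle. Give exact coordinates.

(1.5, -0.5)

Side lengths²: PQ² = 74, PR² = 37, QR² = 37.
Since PQ² = 74 ≥ 37 + 37 = 74, the angle opposite PQ is not acute, so the smallest enclosing circle has PQ as diameter.
Centre = midpoint of PQ = (1.5, -0.5), r² = 74/4 = 18.5.
Centre = (1.5, -0.5).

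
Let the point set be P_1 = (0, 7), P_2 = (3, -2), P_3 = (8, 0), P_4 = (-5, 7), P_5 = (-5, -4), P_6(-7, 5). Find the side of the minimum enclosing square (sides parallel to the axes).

The bounding box has width 15 and height 11.
An axis-aligned square enclosing the set must have side ≥ max(width, height).
So the minimum side is max(15, 11) = 15.

15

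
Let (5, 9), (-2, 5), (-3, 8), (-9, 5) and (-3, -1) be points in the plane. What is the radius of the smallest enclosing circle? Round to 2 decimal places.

The minimum enclosing circle is determined by three boundary points: (5, 9), (-9, 5), (-3, -1).
Their circumcentre is (-16/9, 56/9) with r² = 4346/81.
The farthest remaining point (-3, 8) is at distance² 377/81 ≤ 4346/81.
r = √(4346/81) ≈ 7.32.

7.32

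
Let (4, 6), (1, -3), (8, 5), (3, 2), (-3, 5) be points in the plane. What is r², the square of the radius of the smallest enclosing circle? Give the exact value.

35.3125

The minimum enclosing circle of a finite set is fixed by two of the points (as a diameter) or three (as a circumcircle).
The minimum enclosing circle is determined by three boundary points: (1, -3), (8, 5), (-3, 5).
Their circumcentre is (2.5, 2.75) with r² = 35.3125.
The farthest remaining point (4, 6) is at distance² 12.8125 ≤ 35.3125.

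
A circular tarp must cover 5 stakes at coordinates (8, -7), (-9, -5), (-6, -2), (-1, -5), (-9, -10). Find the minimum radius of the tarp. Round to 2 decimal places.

A smallest enclosing disk is always determined by at most three of the input points on its boundary.
The minimum enclosing circle is determined by three boundary points: (8, -7), (-9, -5), (-9, -10).
Their circumcentre is (-23/34, -7.5) with r² = 43657/578.
The farthest remaining point (-6, -2) is at distance² 33865/578 ≤ 43657/578.
r = √(43657/578) ≈ 8.69.

8.69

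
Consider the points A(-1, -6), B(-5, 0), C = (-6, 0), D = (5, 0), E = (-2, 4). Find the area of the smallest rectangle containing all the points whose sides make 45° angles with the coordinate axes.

66

In coordinates u = x + y, v = x − y the rectangle is axis-aligned; the map (x,y)→(u,v) scales areas by 2.
u-values: -7, -5, -6, 5, 2; range = 5 − (-7) = 12.
v-values: 5, -5, -6, 5, -6; range = 5 − (-6) = 11.
Area = (12 × 11) / 2 = 66.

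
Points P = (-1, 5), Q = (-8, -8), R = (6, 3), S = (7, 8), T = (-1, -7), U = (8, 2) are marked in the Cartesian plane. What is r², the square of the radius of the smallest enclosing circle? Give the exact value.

The minimum enclosing circle of a finite set is fixed by two of the points (as a diameter) or three (as a circumcircle).
The farthest pair is Q–S with squared distance 481. The circle on this segment as diameter has centre (-0.5, 0) and r² = 481/4 = 120.25.
Check P: distance² to centre = 25.25 ≤ 120.25, so it lies inside.
All remaining points lie in this disk, and no smaller disk contains both endpoints, so this is the minimum enclosing circle.

120.25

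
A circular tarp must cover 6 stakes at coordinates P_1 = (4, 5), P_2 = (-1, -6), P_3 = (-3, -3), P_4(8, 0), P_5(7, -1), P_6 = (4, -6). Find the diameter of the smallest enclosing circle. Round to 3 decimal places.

12.129

A smallest enclosing disk is always determined by at most three of the input points on its boundary.
The minimum enclosing circle is determined by three boundary points: P_1, P_2, P_4.
Their circumcentre is (91/46, -33/46) with r² = 38909/1058.
The farthest remaining point P_6 is at distance² 33849/1058 ≤ 38909/1058.
Diameter = 2r = 2√(38909/1058) ≈ 12.129.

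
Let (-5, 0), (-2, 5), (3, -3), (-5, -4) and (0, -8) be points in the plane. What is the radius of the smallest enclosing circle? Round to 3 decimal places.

By Welzl's lemma the MEC is supported by two points (diametrically opposite) or three points (on a circumcircle).
The farthest pair is (-2, 5)–(0, -8) with squared distance 173. The circle on this segment as diameter has centre (-1, -1.5) and r² = 173/4 = 43.25.
Check (-5, 0): distance² to centre = 18.25 ≤ 43.25, so it lies inside.
All remaining points lie in this disk, and no smaller disk contains both endpoints, so this is the minimum enclosing circle.
r = √(43.25) ≈ 6.576.

6.576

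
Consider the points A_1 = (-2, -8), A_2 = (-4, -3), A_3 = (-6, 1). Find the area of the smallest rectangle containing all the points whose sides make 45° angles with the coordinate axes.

In coordinates u = x + y, v = x − y the rectangle is axis-aligned; the map (x,y)→(u,v) scales areas by 2.
u-values: -10, -7, -5; range = -5 − (-10) = 5.
v-values: 6, -1, -7; range = 6 − (-7) = 13.
Area = (5 × 13) / 2 = 32.5.

32.5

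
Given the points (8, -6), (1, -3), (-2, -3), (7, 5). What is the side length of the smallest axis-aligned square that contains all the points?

The bounding box has width 10 and height 11.
An axis-aligned square enclosing the set must have side ≥ max(width, height).
So the minimum side is max(10, 11) = 11.

11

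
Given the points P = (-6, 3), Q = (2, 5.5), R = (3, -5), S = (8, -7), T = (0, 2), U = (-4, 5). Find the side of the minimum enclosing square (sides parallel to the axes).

14

The bounding box has width 14 and height 12.5.
An axis-aligned square enclosing the set must have side ≥ max(width, height).
So the minimum side is max(14, 12.5) = 14.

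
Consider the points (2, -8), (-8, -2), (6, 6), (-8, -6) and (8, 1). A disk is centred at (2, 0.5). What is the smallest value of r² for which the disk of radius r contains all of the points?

The required radius is the distance from (2, 0.5) to the farthest point.
Squared distances: 72.25, 106.25, 46.25, 142.25, 36.25.
Maximum is 142.25, attained at (-8, -6).

142.25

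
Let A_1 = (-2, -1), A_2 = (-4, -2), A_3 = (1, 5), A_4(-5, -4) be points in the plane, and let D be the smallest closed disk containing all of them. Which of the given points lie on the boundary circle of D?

A smallest enclosing disk is always determined by at most three of the input points on its boundary.
The farthest pair is A_3–A_4 with squared distance 117. The circle on this segment as diameter has centre (-2, 0.5) and r² = 117/4 = 29.25.
Check A_1: distance² to centre = 2.25 ≤ 29.25, so it lies inside.
All remaining points lie in this disk, and no smaller disk contains both endpoints, so this is the minimum enclosing circle.
The points at distance exactly r from the centre are A_3, A_4 — 2 points.

A_3, A_4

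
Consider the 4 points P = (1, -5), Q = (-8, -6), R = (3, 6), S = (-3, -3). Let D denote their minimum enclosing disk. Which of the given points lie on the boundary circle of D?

Q, R

The minimum enclosing circle of a finite set is fixed by two of the points (as a diameter) or three (as a circumcircle).
The farthest pair is Q–R with squared distance 265. The circle on this segment as diameter has centre (-2.5, 0) and r² = 265/4 = 66.25.
Check P: distance² to centre = 37.25 ≤ 66.25, so it lies inside.
All remaining points lie in this disk, and no smaller disk contains both endpoints, so this is the minimum enclosing circle.
The points at distance exactly r from the centre are Q, R — 2 points.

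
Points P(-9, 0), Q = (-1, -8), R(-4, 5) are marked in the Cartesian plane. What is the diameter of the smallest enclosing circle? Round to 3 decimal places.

Side lengths²: PQ² = 128, PR² = 50, QR² = 178.
Since QR² = 178 ≥ 128 + 50 = 178, the angle opposite QR is not acute, so the smallest enclosing circle has QR as diameter.
Centre = midpoint of QR = (-2.5, -1.5), r² = 178/4 = 44.5.
Diameter = 2r = 2√(44.5) ≈ 13.342.

13.342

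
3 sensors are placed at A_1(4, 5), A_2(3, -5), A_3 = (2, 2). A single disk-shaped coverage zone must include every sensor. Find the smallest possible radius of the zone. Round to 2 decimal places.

5.02

Side lengths²: A_1A_2² = 101, A_1A_3² = 13, A_2A_3² = 50.
Since A_1A_2² = 101 ≥ 50 + 13 = 63, the angle opposite A_1A_2 is not acute, so the smallest enclosing circle has A_1A_2 as diameter.
Centre = midpoint of A_1A_2 = (3.5, 0), r² = 101/4 = 25.25.
r = √(25.25) ≈ 5.02.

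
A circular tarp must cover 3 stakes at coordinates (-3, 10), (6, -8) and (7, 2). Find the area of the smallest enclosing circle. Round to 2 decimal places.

Call the three points A, B, C in the order given.
Side lengths²: AB² = 405, AC² = 164, BC² = 101.
Since AB² = 405 ≥ 164 + 101 = 265, the angle opposite AB is not acute, so the smallest enclosing circle has AB as diameter.
Centre = midpoint of AB = (1.5, 1), r² = 405/4 = 101.25.
Area = π·r² = π·101.25 ≈ 318.09.

318.09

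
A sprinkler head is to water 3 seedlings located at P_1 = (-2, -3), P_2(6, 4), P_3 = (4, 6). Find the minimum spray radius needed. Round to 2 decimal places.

Side lengths²: P_1P_2² = 113, P_1P_3² = 117, P_2P_3² = 8.
Since P_1P_3² = 117 < 113 + 8 = 121, the triangle is acute, so the smallest enclosing circle is the circumcircle.
Circumcentre = (1.3, 1.3), r² = 29.38.
r = √(29.38) ≈ 5.42.

5.42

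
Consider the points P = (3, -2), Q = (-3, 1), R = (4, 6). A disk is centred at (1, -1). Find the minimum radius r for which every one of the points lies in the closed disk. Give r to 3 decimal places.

7.616

The required radius is the distance from (1, -1) to the farthest point.
Squared distances: 5, 20, 58.
Maximum is 58, attained at R.
r = √58 ≈ 7.616.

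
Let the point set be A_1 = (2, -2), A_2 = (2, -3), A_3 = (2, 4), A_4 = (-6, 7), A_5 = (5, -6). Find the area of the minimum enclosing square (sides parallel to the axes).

The bounding box has width 11 and height 13.
An axis-aligned square enclosing the set must have side ≥ max(width, height).
So the minimum side is max(11, 13) = 13.
Area = 13² = 169.

169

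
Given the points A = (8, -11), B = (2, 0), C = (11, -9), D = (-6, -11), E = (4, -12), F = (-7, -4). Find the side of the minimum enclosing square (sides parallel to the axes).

18

The bounding box has width 18 and height 12.
An axis-aligned square enclosing the set must have side ≥ max(width, height).
So the minimum side is max(18, 12) = 18.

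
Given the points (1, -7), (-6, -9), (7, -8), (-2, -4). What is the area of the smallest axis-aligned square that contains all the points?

The bounding box has width 13 and height 5.
An axis-aligned square enclosing the set must have side ≥ max(width, height).
So the minimum side is max(13, 5) = 13.
Area = 13² = 169.

169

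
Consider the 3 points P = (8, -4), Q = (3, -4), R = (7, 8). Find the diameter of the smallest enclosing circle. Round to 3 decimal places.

Side lengths²: PQ² = 25, PR² = 145, QR² = 160.
Since QR² = 160 < 145 + 25 = 170, the triangle is acute, so the smallest enclosing circle is the circumcircle.
Circumcentre = (5.5, 11/6), r² = 725/18.
Diameter = 2r = 2√(725/18) ≈ 12.693.

12.693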